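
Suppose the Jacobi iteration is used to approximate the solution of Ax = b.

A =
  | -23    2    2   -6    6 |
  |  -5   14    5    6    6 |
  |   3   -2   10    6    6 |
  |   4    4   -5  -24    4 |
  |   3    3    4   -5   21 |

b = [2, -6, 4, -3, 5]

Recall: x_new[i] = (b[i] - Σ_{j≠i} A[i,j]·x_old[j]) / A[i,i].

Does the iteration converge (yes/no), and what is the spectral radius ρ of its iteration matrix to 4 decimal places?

A = D + L + U where D = diag(-23, 14, 10, -24, 21).
Jacobi T = -D⁻¹(L+U): T[0,2] = -(2)/(-23) = +0.0870; T[0,0] = 0.
  T[0,:] = [+0.0000 +0.0870 +0.0870 -0.2609 +0.2609]
  T[1,:] = [+0.3571 +0.0000 -0.3571 -0.4286 -0.4286]
  T[2,:] = [-0.3000 +0.2000 +0.0000 -0.6000 -0.6000]
  T[3,:] = [+0.1667 +0.1667 -0.2083 +0.0000 +0.1667]
  T[4,:] = [-0.1429 -0.1429 -0.1905 +0.2381 +0.0000]
eigenvalue magnitudes: 0.5943, 0.4442, 0.4442, 0.3334, 0.3334.
spectral radius ρ = 0.5943; 0.5943 < 1: convergent.

yes, ρ = 0.5943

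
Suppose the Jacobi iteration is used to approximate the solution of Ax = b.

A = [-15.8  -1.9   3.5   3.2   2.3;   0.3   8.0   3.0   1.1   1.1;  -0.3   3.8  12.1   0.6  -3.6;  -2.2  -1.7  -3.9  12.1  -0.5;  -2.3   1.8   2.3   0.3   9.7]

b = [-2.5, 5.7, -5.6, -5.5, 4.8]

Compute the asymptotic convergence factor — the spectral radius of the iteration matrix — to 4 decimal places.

Diagonal D = diag(-15.8, 8, 12.1, 12.1, 9.7); L, U strict lower/upper.
Jacobi: T = -D⁻¹(L+U), T[0,2] = -(3.5)/(-15.8) = +0.2215; T[0,0] = 0.
  T[0,:] = [+0.0000, -0.1203, +0.2215, +0.2025, +0.1456]
  T[1,:] = [-0.0375, +0.0000, -0.3750, -0.1375, -0.1375]
  T[2,:] = [+0.0248, -0.3140, +0.0000, -0.0496, +0.2975]
  T[3,:] = [+0.1818, +0.1405, +0.3223, +0.0000, +0.0413]
  T[4,:] = [+0.2371, -0.1856, -0.2371, -0.0309, +0.0000]
|roots of det(T-λI)|: 0.5012, 0.2772, 0.2772, 0.2246, 0.0178.
spectral radius ρ = 0.5012; 0.5012 < 1 ⇒ converges.

0.5012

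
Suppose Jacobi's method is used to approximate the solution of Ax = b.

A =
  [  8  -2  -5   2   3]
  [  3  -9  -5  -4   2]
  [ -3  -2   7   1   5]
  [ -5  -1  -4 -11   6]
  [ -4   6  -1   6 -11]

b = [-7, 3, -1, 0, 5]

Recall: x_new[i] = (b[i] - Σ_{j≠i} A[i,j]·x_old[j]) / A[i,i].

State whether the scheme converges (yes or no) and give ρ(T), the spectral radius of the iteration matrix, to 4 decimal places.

no, ρ = 1.2043

Split A = D + L + U, D = diag(8, -9, 7, -11, -11).
Jacobi: T = -D⁻¹(L+U), T[2,4] = -(5)/(7) = -0.7143; T[2,2] = 0.
  T[0,:] = [+0.0000  +0.2500  +0.6250  -0.2500  -0.3750]
  T[1,:] = [+0.3333  +0.0000  -0.5556  -0.4444  +0.2222]
  T[2,:] = [+0.4286  +0.2857  +0.0000  -0.1429  -0.7143]
  T[3,:] = [-0.4545  -0.0909  -0.3636  +0.0000  +0.5455]
  T[4,:] = [-0.3636  +0.5455  -0.0909  +0.5455  +0.0000]
eigenvalue magnitudes: 1.2043, 0.6998, 0.6998, 0.3495, 0.3070.
ρ(T) = max|λ| = 1.2043; 1.2043 > 1: divergent.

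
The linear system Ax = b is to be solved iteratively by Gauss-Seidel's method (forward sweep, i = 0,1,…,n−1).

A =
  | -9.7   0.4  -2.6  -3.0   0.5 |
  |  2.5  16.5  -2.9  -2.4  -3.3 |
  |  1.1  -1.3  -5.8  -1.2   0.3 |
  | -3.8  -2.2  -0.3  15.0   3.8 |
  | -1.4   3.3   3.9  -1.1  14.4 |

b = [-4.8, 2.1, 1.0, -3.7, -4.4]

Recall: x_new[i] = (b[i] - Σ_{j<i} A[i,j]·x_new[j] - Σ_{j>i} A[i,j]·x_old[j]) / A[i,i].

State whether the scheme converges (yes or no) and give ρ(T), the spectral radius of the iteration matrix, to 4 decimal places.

yes, ρ = 0.2659

A = D + L + U where D = diag(-9.7, 16.5, -5.8, 15, 14.4).
GS T = -(D+L)⁻¹U: row 0 first, T[0,3] = -(-3)/(-9.7) = -0.3093; later rows by forward substitution.
  T[0,:] = [+0.0000 +0.0412 -0.2680 -0.3093 +0.0515]
  T[1,:] = [+0.0000 -0.0062 +0.2164 +0.1923 +0.1922]
  T[2,:] = [+0.0000 +0.0092 -0.0993 -0.3087 +0.0184]
  T[3,:] = [+0.0000 +0.0097 -0.0382 -0.0563 -0.2117]
  T[4,:] = [+0.0000 +0.0037 -0.0517 +0.0052 -0.0602]
|eigenvalues of T|: 0.2659, 0.1154, 0.1154, 0.0104, 0.0000.
ρ = 0.2659; 0.2659 < 1: convergent.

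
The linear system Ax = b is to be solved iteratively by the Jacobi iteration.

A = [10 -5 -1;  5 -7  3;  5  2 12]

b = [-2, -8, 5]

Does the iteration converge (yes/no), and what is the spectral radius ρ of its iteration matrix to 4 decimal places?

yes, ρ = 0.6351

Split A = D + L + U, D = diag(10, -7, 12).
Jacobi: T = -D⁻¹(L+U), T[2,0] = -(5)/(12) = -0.4167; T[2,2] = 0.
  T[0,:] = [+0.0000, +0.5000, +0.1000]
  T[1,:] = [+0.7143, +0.0000, +0.4286]
  T[2,:] = [-0.4167, -0.1667, +0.0000]
|λ(T)| sorted: 0.6351, 0.3992, 0.3992.
spectral radius ρ = 0.6351; 0.6351 < 1 ⇒ converges.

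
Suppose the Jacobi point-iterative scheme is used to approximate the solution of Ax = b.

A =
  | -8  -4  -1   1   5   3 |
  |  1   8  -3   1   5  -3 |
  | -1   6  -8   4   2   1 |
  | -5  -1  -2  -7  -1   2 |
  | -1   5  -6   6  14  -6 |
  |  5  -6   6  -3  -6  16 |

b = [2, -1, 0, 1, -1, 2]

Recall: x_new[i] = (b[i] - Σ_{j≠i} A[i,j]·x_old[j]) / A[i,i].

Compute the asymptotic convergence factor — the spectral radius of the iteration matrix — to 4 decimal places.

1.2507

A = D + L + U where D = diag(-8, 8, -8, -7, 14, 16).
Jacobi: T = -D⁻¹(L+U), T[1,5] = -(-3)/(8) = +0.3750; T[1,1] = 0.
  T[0,:] = [+0.0000  -0.5000  -0.1250  +0.1250  +0.6250  +0.3750]
  T[1,:] = [-0.1250  +0.0000  +0.3750  -0.1250  -0.6250  +0.3750]
  T[2,:] = [-0.1250  +0.7500  +0.0000  +0.5000  +0.2500  +0.1250]
  T[3,:] = [-0.7143  -0.1429  -0.2857  +0.0000  -0.1429  +0.2857]
  T[4,:] = [+0.0714  -0.3571  +0.4286  -0.4286  +0.0000  +0.4286]
  T[5,:] = [-0.3125  +0.3750  -0.3750  +0.1875  +0.3750  +0.0000]
|λ(T)| sorted: 1.2507, 0.6732, 0.6732, 0.6123, 0.6123, 0.0795.
spectral radius ρ = 1.2507; 1.2507 > 1, so it fails to converge.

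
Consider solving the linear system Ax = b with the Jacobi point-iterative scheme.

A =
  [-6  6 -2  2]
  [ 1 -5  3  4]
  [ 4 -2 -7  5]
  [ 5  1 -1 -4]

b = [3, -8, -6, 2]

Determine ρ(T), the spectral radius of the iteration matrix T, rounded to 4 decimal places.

Let D = diag(-6, -5, -7, -4); L, U the strict triangles.
Jacobi T = -D⁻¹(L+U): T[2,0] = -(4)/(-7) = +0.5714; T[2,2] = 0.
  T[0,:] = [+0.0000  +1.0000  -0.3333  +0.3333]
  T[1,:] = [+0.2000  +0.0000  +0.6000  +0.8000]
  T[2,:] = [+0.5714  -0.2857  +0.0000  +0.7143]
  T[3,:] = [+1.2500  +0.2500  -0.2500  +0.0000]
|eigenvalues of T|: 1.2776, 0.9768, 0.9768, 0.5606.
ρ(T) = max|λ| = 1.2776; 1.2776 > 1 ⇒ diverges.

1.2776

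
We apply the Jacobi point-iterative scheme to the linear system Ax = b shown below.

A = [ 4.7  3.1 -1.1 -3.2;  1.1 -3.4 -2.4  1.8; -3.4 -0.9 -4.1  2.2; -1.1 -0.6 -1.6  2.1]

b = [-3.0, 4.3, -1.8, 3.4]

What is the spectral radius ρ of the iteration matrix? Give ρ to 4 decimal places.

1.3261

Let D = diag(4.7, -3.4, -4.1, 2.1); L, U the strict triangles.
Jacobi: T = -D⁻¹(L+U), T[0,3] = -(-3.2)/(4.7) = +0.6809; T[0,0] = 0.
  T[0,:] = [+0.0000, -0.6596, +0.2340, +0.6809]
  T[1,:] = [+0.3235, +0.0000, -0.7059, +0.5294]
  T[2,:] = [-0.8293, -0.2195, +0.0000, +0.5366]
  T[3,:] = [+0.5238, +0.2857, +0.7619, +0.0000]
|eigenvalues of T|: 1.3261, 0.8169, 0.8169, 0.5505.
ρ(T) = max|λ| = 1.3261; 1.3261 > 1, so it fails to converge.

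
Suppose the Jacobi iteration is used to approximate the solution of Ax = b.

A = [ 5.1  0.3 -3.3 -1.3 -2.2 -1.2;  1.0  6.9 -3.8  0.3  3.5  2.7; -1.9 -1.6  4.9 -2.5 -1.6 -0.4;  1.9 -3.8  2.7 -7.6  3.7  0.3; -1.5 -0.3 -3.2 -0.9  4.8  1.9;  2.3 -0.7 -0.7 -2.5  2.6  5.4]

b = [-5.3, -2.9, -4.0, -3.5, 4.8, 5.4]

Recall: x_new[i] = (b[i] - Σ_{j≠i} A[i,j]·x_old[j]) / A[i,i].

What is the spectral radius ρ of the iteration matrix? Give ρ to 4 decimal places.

Let D = diag(5.1, 6.9, 4.9, -7.6, 4.8, 5.4); L, U the strict triangles.
T_J = -D⁻¹(L+U): T[0,5] = -(-1.2)/(5.1) = +0.2353; T[0,0] = 0.
  T[0,:] = [+0.0000  -0.0588  +0.6471  +0.2549  +0.4314  +0.2353]
  T[1,:] = [-0.1449  +0.0000  +0.5507  -0.0435  -0.5072  -0.3913]
  T[2,:] = [+0.3878  +0.3265  +0.0000  +0.5102  +0.3265  +0.0816]
  T[3,:] = [+0.2500  -0.5000  +0.3553  +0.0000  +0.4868  +0.0395]
  T[4,:] = [+0.3125  +0.0625  +0.6667  +0.1875  +0.0000  -0.3958]
  T[5,:] = [-0.4259  +0.1296  +0.1296  +0.4630  -0.4815  +0.0000]
|roots of det(T-λI)|: 1.2091, 0.9199, 0.4101, 0.4101, 0.1826, 0.1826.
ρ(T) = max|λ| = 1.2091; 1.2091 > 1, so it fails to converge.

1.2091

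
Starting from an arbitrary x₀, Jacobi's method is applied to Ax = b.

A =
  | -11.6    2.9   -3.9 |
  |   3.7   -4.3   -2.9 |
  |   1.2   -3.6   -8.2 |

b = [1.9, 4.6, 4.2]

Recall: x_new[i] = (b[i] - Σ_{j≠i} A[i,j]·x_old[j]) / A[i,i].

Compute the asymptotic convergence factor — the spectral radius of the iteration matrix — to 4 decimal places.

Write A = D+L+U with D = diag(-11.6, -4.3, -8.2).
Jacobi: T = -D⁻¹(L+U), T[1,0] = -(3.7)/(-4.3) = +0.8605; T[1,1] = 0.
  T[0,:] = [+0.0000, +0.2500, -0.3362]
  T[1,:] = [+0.8605, +0.0000, -0.6744]
  T[2,:] = [+0.1463, -0.4390, +0.0000]
eigenvalue magnitudes: 0.7712, 0.5120, 0.2592.
ρ = 0.7712; 0.7712 < 1 ⇒ converges.

0.7712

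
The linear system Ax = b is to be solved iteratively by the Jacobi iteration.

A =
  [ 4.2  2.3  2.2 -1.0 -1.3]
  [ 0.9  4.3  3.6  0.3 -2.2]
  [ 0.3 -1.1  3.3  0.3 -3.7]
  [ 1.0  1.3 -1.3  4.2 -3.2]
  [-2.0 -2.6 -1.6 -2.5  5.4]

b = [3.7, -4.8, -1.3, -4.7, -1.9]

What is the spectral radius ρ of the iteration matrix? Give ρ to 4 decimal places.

Write A = D+L+U with D = diag(4.2, 4.3, 3.3, 4.2, 5.4).
Jacobi T = -D⁻¹(L+U): T[4,0] = -(-2)/(5.4) = +0.3704; T[4,4] = 0.
  T[0,:] = [+0.0000 -0.5476 -0.5238 +0.2381 +0.3095]
  T[1,:] = [-0.2093 +0.0000 -0.8372 -0.0698 +0.5116]
  T[2,:] = [-0.0909 +0.3333 +0.0000 -0.0909 +1.1212]
  T[3,:] = [-0.2381 -0.3095 +0.3095 +0.0000 +0.7619]
  T[4,:] = [+0.3704 +0.4815 +0.2963 +0.4630 +0.0000]
eigenvalue magnitudes: 1.3310, 0.8204, 0.6557, 0.6557, 0.1642.
ρ(T) = max|λ| = 1.3310; 1.3310 > 1: divergent.

1.3310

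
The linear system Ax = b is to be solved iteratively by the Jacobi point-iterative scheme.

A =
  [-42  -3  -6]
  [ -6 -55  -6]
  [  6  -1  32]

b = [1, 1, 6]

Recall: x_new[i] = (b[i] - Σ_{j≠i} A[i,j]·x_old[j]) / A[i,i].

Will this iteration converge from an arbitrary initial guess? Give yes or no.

yes

Write A = D+L+U with D = diag(-42, -55, 32).
T_J = -D⁻¹(L+U): T[2,0] = -(6)/(32) = -0.1875; T[2,2] = 0.
  T[0,:] = [+0.0000, -0.0714, -0.1429]
  T[1,:] = [-0.1091, +0.0000, -0.1091]
  T[2,:] = [-0.1875, +0.0312, +0.0000]
|λ(T)| sorted: 0.1905, 0.1581, 0.0323.
ρ = 0.1905; 0.1905 < 1 ⇒ converges.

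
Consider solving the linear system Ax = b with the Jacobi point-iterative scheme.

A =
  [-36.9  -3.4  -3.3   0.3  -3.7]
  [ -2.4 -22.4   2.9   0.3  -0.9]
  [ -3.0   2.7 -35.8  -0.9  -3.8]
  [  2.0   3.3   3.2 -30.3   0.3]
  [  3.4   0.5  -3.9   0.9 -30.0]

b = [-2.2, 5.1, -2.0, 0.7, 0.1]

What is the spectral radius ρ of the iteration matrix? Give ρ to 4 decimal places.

Let D = diag(-36.9, -22.4, -35.8, -30.3, -30); L, U the strict triangles.
Jacobi T = -D⁻¹(L+U): T[3,2] = -(3.2)/(-30.3) = +0.1056; T[3,3] = 0.
  T[0,:] = [+0.0000  -0.0921  -0.0894  +0.0081  -0.1003]
  T[1,:] = [-0.1071  +0.0000  +0.1295  +0.0134  -0.0402]
  T[2,:] = [-0.0838  +0.0754  +0.0000  -0.0251  -0.1061]
  T[3,:] = [+0.0660  +0.1089  +0.1056  +0.0000  +0.0099]
  T[4,:] = [+0.1133  +0.0167  -0.1300  +0.0300  +0.0000]
|roots of det(T-λI)|: 0.1964, 0.1276, 0.1276, 0.0712, 0.0712.
ρ(T) = max|λ| = 0.1964; 0.1964 < 1 ⇒ converges.

0.1964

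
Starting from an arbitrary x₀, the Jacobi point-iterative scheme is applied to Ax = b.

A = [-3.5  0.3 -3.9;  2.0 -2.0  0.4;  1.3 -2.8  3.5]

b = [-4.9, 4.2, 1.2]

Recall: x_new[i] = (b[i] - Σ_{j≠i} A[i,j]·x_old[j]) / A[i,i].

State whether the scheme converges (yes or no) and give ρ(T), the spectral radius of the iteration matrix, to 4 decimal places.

Split A = D + L + U, D = diag(-3.5, -2, 3.5).
T_J = -D⁻¹(L+U): T[1,2] = -(0.4)/(-2) = +0.2000; T[1,1] = 0.
  T[0,:] = [+0.0000 +0.0857 -1.1143]
  T[1,:] = [+1.0000 +0.0000 +0.2000]
  T[2,:] = [-0.3714 +0.8000 +0.0000]
moduli |λ_i(T)| = 1.1893, 0.8688, 0.8688.
spectral radius ρ = 1.1893; 1.1893 > 1: divergent.

no, ρ = 1.1893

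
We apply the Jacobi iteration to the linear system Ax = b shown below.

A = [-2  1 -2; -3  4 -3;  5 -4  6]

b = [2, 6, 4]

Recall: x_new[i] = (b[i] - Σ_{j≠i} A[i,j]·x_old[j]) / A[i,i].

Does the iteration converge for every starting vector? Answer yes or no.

Split A = D + L + U, D = diag(-2, 4, 6).
T_J = -D⁻¹(L+U): T[2,1] = -(-4)/(6) = +0.6667; T[2,2] = 0.
  T[0,:] = [+0.0000 +0.5000 -1.0000]
  T[1,:] = [+0.7500 +0.0000 +0.7500]
  T[2,:] = [-0.8333 +0.6667 +0.0000]
eigenvalue magnitudes: 1.5000, 0.8943, 0.6057.
spectral radius ρ = 1.5000; 1.5000 > 1 ⇒ diverges.

no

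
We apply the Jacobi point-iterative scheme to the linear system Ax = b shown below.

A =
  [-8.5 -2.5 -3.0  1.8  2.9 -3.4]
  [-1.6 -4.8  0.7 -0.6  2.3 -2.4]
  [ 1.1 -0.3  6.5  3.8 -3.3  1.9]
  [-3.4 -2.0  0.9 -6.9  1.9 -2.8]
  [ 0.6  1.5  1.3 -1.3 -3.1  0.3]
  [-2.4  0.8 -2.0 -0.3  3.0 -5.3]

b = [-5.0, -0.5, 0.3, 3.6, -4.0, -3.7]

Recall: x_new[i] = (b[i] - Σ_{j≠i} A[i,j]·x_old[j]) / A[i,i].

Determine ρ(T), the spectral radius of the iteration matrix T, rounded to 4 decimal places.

1.1663

A = D + L + U where D = diag(-8.5, -4.8, 6.5, -6.9, -3.1, -5.3).
Jacobi: T = -D⁻¹(L+U), T[5,0] = -(-2.4)/(-5.3) = -0.4528; T[5,5] = 0.
  T[0,:] = [+0.0000 -0.2941 -0.3529 +0.2118 +0.3412 -0.4000]
  T[1,:] = [-0.3333 +0.0000 +0.1458 -0.1250 +0.4792 -0.5000]
  T[2,:] = [-0.1692 +0.0462 +0.0000 -0.5846 +0.5077 -0.2923]
  T[3,:] = [-0.4928 -0.2899 +0.1304 +0.0000 +0.2754 -0.4058]
  T[4,:] = [+0.1935 +0.4839 +0.4194 -0.4194 +0.0000 +0.0968]
  T[5,:] = [-0.4528 +0.1509 -0.3774 -0.0566 +0.5660 +0.0000]
|eigenvalues of T|: 1.1663, 0.5712, 0.5712, 0.4599, 0.4599, 0.0225.
ρ(T) = max|λ| = 1.1663; 1.1663 > 1 ⇒ diverges.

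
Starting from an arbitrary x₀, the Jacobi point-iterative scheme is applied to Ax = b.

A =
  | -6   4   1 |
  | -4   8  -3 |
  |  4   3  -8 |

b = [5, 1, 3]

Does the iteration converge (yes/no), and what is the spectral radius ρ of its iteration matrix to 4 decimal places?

yes, ρ = 0.8597

Split A = D + L + U, D = diag(-6, 8, -8).
T_J = -D⁻¹(L+U): T[1,0] = -(-4)/(8) = +0.5000; T[1,1] = 0.
  T[0,:] = [+0.0000, +0.6667, +0.1667]
  T[1,:] = [+0.5000, +0.0000, +0.3750]
  T[2,:] = [+0.5000, +0.3750, +0.0000]
moduli |λ_i(T)| = 0.8597, 0.4847, 0.3750.
spectral radius ρ = 0.8597; 0.8597 < 1, so it converges for any x₀.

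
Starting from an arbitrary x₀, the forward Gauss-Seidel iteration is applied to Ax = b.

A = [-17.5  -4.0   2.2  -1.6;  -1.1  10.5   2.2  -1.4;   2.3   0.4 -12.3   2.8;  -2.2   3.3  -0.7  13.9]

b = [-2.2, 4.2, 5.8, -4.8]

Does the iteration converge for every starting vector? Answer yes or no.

Write A = D+L+U with D = diag(-17.5, 10.5, -12.3, 13.9).
T_GS = -(D+L)⁻¹U: row 0 first, T[0,1] = -(-4)/(-17.5) = -0.2286; later rows by forward substitution.
  T[0,:] = [+0.0000 -0.2286 +0.1257 -0.0914]
  T[1,:] = [+0.0000 -0.0239 -0.1964 +0.1238]
  T[2,:] = [+0.0000 -0.0435 +0.0171 +0.2146]
  T[3,:] = [+0.0000 -0.0327 +0.0674 -0.0330]
|roots of det(T-λI)|: 0.1552, 0.1055, 0.1055, 0.0000.
ρ = 0.1552; 0.1552 < 1: convergent.

yes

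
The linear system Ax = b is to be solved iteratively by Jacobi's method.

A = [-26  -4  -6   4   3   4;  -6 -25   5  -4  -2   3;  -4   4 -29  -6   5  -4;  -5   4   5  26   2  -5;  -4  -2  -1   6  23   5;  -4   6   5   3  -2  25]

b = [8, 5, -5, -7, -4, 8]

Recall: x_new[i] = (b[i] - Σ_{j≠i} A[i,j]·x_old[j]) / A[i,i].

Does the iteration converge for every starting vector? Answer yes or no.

A = D + L + U where D = diag(-26, -25, -29, 26, 23, 25).
Jacobi T = -D⁻¹(L+U): T[0,2] = -(-6)/(-26) = -0.2308; T[0,0] = 0.
  T[0,:] = [+0.0000 -0.1538 -0.2308 +0.1538 +0.1154 +0.1538]
  T[1,:] = [-0.2400 +0.0000 +0.2000 -0.1600 -0.0800 +0.1200]
  T[2,:] = [-0.1379 +0.1379 +0.0000 -0.2069 +0.1724 -0.1379]
  T[3,:] = [+0.1923 -0.1538 -0.1923 +0.0000 -0.0769 +0.1923]
  T[4,:] = [+0.1739 +0.0870 +0.0435 -0.2609 +0.0000 -0.2174]
  T[5,:] = [+0.1600 -0.2400 -0.2000 -0.1200 +0.0800 +0.0000]
|λ(T)| sorted: 0.6108, 0.3287, 0.2251, 0.2251, 0.1416, 0.0250.
spectral radius ρ = 0.6108; 0.6108 < 1 ⇒ converges.

yes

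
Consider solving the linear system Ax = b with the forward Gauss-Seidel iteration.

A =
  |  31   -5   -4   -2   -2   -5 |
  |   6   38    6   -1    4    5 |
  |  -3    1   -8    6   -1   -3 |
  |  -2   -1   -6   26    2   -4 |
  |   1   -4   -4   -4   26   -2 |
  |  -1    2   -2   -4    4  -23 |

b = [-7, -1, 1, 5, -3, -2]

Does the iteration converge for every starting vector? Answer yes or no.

yes

Write A = D+L+U with D = diag(31, 38, -8, 26, 26, -23).
Gauss-Seidel: T = -(D+L)⁻¹U, row 0 first, T[0,1] = -(-5)/(31) = +0.1613; later rows by forward substitution.
  T[0,:] = [+0.0000, +0.1613, +0.1290, +0.0645, +0.0645, +0.1613]
  T[1,:] = [+0.0000, -0.0255, -0.1783, +0.0161, -0.1154, -0.1570]
  T[2,:] = [+0.0000, -0.0637, -0.0707, +0.7278, -0.1636, -0.4551]
  T[3,:] = [+0.0000, -0.0033, -0.0132, +0.1735, -0.1142, +0.0552]
  T[4,:] = [+0.0000, -0.0204, -0.0453, +0.1387, -0.0630, -0.0150]
  T[5,:] = [+0.0000, -0.0067, -0.0205, -0.0708, +0.0103, +0.0067]
moduli |λ_i(T)| = 0.2011, 0.0914, 0.0914, 0.0541, 0.0541, 0.0000.
ρ(T) = max|λ| = 0.2011; 0.2011 < 1: convergent.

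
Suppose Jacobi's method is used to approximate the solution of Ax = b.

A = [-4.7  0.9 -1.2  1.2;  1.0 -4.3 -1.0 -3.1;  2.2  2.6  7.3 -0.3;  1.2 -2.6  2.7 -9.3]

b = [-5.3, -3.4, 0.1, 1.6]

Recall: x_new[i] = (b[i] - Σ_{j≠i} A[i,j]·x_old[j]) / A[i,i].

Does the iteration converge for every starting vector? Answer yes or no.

Split A = D + L + U, D = diag(-4.7, -4.3, 7.3, -9.3).
Jacobi: T = -D⁻¹(L+U), T[2,3] = -(-0.3)/(7.3) = +0.0411; T[2,2] = 0.
  T[0,:] = [+0.0000  +0.1915  -0.2553  +0.2553]
  T[1,:] = [+0.2326  +0.0000  -0.2326  -0.7209]
  T[2,:] = [-0.3014  -0.3562  +0.0000  +0.0411]
  T[3,:] = [+0.1290  -0.2796  +0.2903  +0.0000]
|eigenvalues of T|: 0.6886, 0.4621, 0.4200, 0.1934.
ρ = 0.6886; 0.6886 < 1, so it converges for any x₀.

yes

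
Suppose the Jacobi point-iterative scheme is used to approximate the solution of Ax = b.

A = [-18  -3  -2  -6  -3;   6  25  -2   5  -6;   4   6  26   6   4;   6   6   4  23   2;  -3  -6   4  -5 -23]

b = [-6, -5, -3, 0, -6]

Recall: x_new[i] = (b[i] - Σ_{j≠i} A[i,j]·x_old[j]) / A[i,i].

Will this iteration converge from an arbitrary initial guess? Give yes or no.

yes

Diagonal D = diag(-18, 25, 26, 23, -23); L, U strict lower/upper.
T_J = -D⁻¹(L+U): T[0,4] = -(-3)/(-18) = -0.1667; T[0,0] = 0.
  T[0,:] = [+0.0000  -0.1667  -0.1111  -0.3333  -0.1667]
  T[1,:] = [-0.2400  +0.0000  +0.0800  -0.2000  +0.2400]
  T[2,:] = [-0.1538  -0.2308  +0.0000  -0.2308  -0.1538]
  T[3,:] = [-0.2609  -0.2609  -0.1739  +0.0000  -0.0870]
  T[4,:] = [-0.1304  -0.2609  +0.1739  -0.2174  +0.0000]
|eigenvalues of T|: 0.5850, 0.3025, 0.2650, 0.2650, 0.0908.
ρ = 0.5850; 0.5850 < 1: convergent.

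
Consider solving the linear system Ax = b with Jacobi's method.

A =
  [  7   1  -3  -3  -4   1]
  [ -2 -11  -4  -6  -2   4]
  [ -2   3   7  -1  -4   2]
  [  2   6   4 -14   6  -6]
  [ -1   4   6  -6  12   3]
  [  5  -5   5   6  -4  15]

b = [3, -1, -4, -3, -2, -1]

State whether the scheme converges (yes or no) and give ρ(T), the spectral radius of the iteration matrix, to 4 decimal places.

no, ρ = 1.1683

Let D = diag(7, -11, 7, -14, 12, 15); L, U the strict triangles.
Jacobi T = -D⁻¹(L+U): T[2,4] = -(-4)/(7) = +0.5714; T[2,2] = 0.
  T[0,:] = [+0.0000 -0.1429 +0.4286 +0.4286 +0.5714 -0.1429]
  T[1,:] = [-0.1818 +0.0000 -0.3636 -0.5455 -0.1818 +0.3636]
  T[2,:] = [+0.2857 -0.4286 +0.0000 +0.1429 +0.5714 -0.2857]
  T[3,:] = [+0.1429 +0.4286 +0.2857 +0.0000 +0.4286 -0.4286]
  T[4,:] = [+0.0833 -0.3333 -0.5000 +0.5000 +0.0000 -0.2500]
  T[5,:] = [-0.3333 +0.3333 -0.3333 -0.4000 +0.2667 +0.0000]
moduli |λ_i(T)| = 1.1683, 0.6151, 0.6151, 0.4629, 0.4629, 0.0781.
ρ(T) = max|λ| = 1.1683; 1.1683 > 1 ⇒ diverges.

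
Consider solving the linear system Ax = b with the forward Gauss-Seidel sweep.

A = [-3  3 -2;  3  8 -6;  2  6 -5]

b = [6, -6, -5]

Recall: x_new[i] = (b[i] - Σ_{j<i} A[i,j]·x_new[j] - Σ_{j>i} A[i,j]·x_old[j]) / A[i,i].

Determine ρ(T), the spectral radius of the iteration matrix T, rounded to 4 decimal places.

0.8939

Let D = diag(-3, 8, -5); L, U the strict triangles.
GS T = -(D+L)⁻¹U: row 0 first, T[0,2] = -(-2)/(-3) = -0.6667; later rows by forward substitution.
  T[0,:] = [+0.0000 +1.0000 -0.6667]
  T[1,:] = [+0.0000 -0.3750 +1.0000]
  T[2,:] = [+0.0000 -0.0500 +0.9333]
moduli |λ_i(T)| = 0.8939, 0.3356, 0.0000.
ρ(T) = max|λ| = 0.8939; 0.8939 < 1, so it converges for any x₀.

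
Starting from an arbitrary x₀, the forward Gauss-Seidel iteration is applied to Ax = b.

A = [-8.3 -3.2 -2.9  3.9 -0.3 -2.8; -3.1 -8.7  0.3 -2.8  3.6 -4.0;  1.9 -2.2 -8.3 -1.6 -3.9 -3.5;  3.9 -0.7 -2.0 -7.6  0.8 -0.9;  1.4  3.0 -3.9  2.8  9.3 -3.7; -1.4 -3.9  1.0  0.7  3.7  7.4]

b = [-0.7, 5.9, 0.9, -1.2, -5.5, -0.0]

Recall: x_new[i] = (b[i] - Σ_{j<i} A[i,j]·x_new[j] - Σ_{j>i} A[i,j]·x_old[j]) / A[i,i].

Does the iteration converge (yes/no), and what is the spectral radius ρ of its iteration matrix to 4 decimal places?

yes, ρ = 0.9261

A = D + L + U where D = diag(-8.3, -8.7, -8.3, -7.6, 9.3, 7.4).
GS T = -(D+L)⁻¹U: row 0 first, T[0,1] = -(-3.2)/(-8.3) = -0.3855; later rows by forward substitution.
  T[0,:] = [+0.0000  -0.3855  -0.3494  +0.4699  -0.0361  -0.3373]
  T[1,:] = [+0.0000  +0.1374  +0.1590  -0.4893  +0.4267  -0.3396]
  T[2,:] = [+0.0000  -0.1247  -0.1221  +0.0445  -0.5912  -0.4089]
  T[3,:] = [+0.0000  -0.1777  -0.1618  +0.2745  +0.2030  -0.1527]
  T[4,:] = [+0.0000  +0.0149  -0.0012  +0.0231  -0.4413  +0.4327]
  T[5,:] = [+0.0000  +0.0256  +0.0501  -0.2125  +0.4994  -0.3894]
eigenvalue magnitudes: 0.9261, 0.3493, 0.1860, 0.1524, 0.0022, 0.0000.
spectral radius ρ = 0.9261; 0.9261 < 1: convergent.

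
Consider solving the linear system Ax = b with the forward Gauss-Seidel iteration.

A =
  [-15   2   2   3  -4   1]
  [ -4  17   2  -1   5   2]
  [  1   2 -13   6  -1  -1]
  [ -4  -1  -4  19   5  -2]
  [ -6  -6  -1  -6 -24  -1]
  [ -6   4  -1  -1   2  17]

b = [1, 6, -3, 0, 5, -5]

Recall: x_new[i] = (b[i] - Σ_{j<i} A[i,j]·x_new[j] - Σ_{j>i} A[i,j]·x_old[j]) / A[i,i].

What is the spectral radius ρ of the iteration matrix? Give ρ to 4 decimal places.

Let D = diag(-15, 17, -13, 19, -24, 17); L, U the strict triangles.
Gauss-Seidel: T = -(D+L)⁻¹U, row 0 first, T[0,5] = -(1)/(-15) = +0.0667; later rows by forward substitution.
  T[0,:] = [+0.0000 +0.1333 +0.1333 +0.2000 -0.2667 +0.0667]
  T[1,:] = [+0.0000 +0.0314 -0.0863 +0.1059 -0.3569 -0.1020]
  T[2,:] = [+0.0000 +0.0151 -0.0030 +0.4932 -0.1523 -0.0875]
  T[3,:] = [+0.0000 +0.0329 +0.0229 +0.1515 -0.3702 +0.0955]
  T[4,:] = [+0.0000 -0.0500 -0.0174 -0.1349 +0.2548 -0.0531]
  T[5,:] = [+0.0000 +0.0484 +0.0706 +0.0995 -0.0709 +0.0542]
|roots of det(T-λI)|: 0.5246, 0.1357, 0.1357, 0.1071, 0.0271, 0.0000.
spectral radius ρ = 0.5246; 0.5246 < 1, so it converges for any x₀.

0.5246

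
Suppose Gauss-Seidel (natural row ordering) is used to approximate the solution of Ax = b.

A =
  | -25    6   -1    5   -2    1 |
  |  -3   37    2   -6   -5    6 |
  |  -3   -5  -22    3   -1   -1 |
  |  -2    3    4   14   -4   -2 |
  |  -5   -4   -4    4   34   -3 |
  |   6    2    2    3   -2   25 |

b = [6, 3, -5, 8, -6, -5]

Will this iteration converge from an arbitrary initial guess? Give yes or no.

yes

A = D + L + U where D = diag(-25, 37, -22, 14, 34, 25).
GS T = -(D+L)⁻¹U: row 0 first, T[0,2] = -(-1)/(-25) = -0.0400; later rows by forward substitution.
  T[0,:] = [+0.0000 +0.2400 -0.0400 +0.2000 -0.0800 +0.0400]
  T[1,:] = [+0.0000 +0.0195 -0.0573 +0.1784 +0.1286 -0.1589]
  T[2,:] = [+0.0000 -0.0371 +0.0185 +0.0686 -0.0638 -0.0148]
  T[3,:] = [+0.0000 +0.0407 +0.0013 -0.0292 +0.2649 +0.1869]
  T[4,:] = [+0.0000 +0.0284 -0.0106 +0.0619 -0.0353 +0.0517]
  T[5,:] = [+0.0000 -0.0588 +0.0117 -0.0593 -0.0206 -0.0140]
|roots of det(T-λI)|: 0.1581, 0.1269, 0.1169, 0.1169, 0.0391, 0.0000.
ρ = 0.1581; 0.1581 < 1 ⇒ converges.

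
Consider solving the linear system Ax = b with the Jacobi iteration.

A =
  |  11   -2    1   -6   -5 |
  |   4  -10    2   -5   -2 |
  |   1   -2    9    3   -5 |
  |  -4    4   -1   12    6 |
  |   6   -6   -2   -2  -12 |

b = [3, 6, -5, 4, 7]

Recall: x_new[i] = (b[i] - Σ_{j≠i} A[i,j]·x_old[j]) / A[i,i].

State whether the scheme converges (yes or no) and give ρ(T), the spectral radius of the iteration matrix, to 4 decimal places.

Diagonal D = diag(11, -10, 9, 12, -12); L, U strict lower/upper.
Jacobi: T = -D⁻¹(L+U), T[3,1] = -(4)/(12) = -0.3333; T[3,3] = 0.
  T[0,:] = [+0.0000  +0.1818  -0.0909  +0.5455  +0.4545]
  T[1,:] = [+0.4000  +0.0000  +0.2000  -0.5000  -0.2000]
  T[2,:] = [-0.1111  +0.2222  +0.0000  -0.3333  +0.5556]
  T[3,:] = [+0.3333  -0.3333  +0.0833  +0.0000  -0.5000]
  T[4,:] = [+0.5000  -0.5000  -0.1667  -0.1667  +0.0000]
eigenvalue magnitudes: 1.1772, 0.5596, 0.5596, 0.2405, 0.0970.
ρ = 1.1772; 1.1772 > 1 ⇒ diverges.

no, ρ = 1.1772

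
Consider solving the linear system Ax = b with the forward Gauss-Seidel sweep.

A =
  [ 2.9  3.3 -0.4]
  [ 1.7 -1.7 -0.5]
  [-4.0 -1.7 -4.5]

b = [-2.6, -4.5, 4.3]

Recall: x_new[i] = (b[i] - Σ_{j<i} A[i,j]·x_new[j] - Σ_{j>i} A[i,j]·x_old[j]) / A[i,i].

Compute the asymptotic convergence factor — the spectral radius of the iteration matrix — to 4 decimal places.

0.8526

Diagonal D = diag(2.9, -1.7, -4.5); L, U strict lower/upper.
T_GS = -(D+L)⁻¹U: row 0 first, T[0,2] = -(-0.4)/(2.9) = +0.1379; later rows by forward substitution.
  T[0,:] = [+0.0000, -1.1379, +0.1379]
  T[1,:] = [+0.0000, -1.1379, -0.1562]
  T[2,:] = [+0.0000, +1.4414, -0.0636]
moduli |λ_i(T)| = 0.8526, 0.3489, 0.0000.
ρ = 0.8526; 0.8526 < 1 ⇒ converges.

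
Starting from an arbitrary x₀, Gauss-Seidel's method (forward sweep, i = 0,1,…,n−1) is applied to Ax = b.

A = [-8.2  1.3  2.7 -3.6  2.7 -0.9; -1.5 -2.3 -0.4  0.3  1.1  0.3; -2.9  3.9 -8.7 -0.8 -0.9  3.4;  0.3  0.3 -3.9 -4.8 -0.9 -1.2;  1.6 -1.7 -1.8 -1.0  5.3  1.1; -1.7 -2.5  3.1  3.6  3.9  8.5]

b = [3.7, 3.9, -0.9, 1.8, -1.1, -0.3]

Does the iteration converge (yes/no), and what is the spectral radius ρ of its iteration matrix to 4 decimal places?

yes, ρ = 0.8337

A = D + L + U where D = diag(-8.2, -2.3, -8.7, -4.8, 5.3, 8.5).
GS T = -(D+L)⁻¹U: row 0 first, T[0,5] = -(-0.9)/(-8.2) = -0.1098; later rows by forward substitution.
  T[0,:] = [+0.0000 +0.1585 +0.3293 -0.4390 +0.3293 -0.1098]
  T[1,:] = [+0.0000 -0.1034 -0.3887 +0.4168 +0.2635 +0.2020]
  T[2,:] = [+0.0000 -0.0992 -0.2840 +0.2412 -0.0951 +0.5179]
  T[3,:] = [+0.0000 +0.0840 +0.2270 -0.1974 -0.0732 -0.6651]
  T[4,:] = [+0.0000 -0.0989 -0.2777 +0.3109 -0.0610 -0.0592]
  T[5,:] = [+0.0000 +0.0472 +0.0864 -0.1123 +0.2370 +0.1574]
moduli |λ_i(T)| = 0.8337, 0.3302, 0.3302, 0.0177, 0.0123, 0.0000.
ρ = 0.8337; 0.8337 < 1: convergent.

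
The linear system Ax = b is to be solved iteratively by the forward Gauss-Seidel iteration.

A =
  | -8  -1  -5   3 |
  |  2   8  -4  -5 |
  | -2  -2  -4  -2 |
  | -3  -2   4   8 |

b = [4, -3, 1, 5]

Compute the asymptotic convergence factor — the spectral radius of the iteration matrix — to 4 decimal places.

A = D + L + U where D = diag(-8, 8, -4, 8).
T_GS = -(D+L)⁻¹U: row 0 first, T[0,2] = -(-5)/(-8) = -0.6250; later rows by forward substitution.
  T[0,:] = [+0.0000  -0.1250  -0.6250  +0.3750]
  T[1,:] = [+0.0000  +0.0312  +0.6562  +0.5312]
  T[2,:] = [+0.0000  +0.0469  -0.0156  -0.9531]
  T[3,:] = [+0.0000  -0.0625  -0.0625  +0.7500]
eigenvalue magnitudes: 0.8372, 0.1183, 0.1183, 0.0000.
ρ(T) = max|λ| = 0.8372; 0.8372 < 1: convergent.

0.8372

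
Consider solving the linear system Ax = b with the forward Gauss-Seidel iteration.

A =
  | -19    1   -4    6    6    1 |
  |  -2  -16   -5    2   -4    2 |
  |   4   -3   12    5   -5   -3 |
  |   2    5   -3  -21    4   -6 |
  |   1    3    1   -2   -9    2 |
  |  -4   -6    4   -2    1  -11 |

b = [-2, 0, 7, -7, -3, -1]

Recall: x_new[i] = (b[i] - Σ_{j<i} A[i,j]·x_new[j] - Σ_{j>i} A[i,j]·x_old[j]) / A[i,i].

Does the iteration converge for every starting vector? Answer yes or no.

Diagonal D = diag(-19, -16, 12, -21, -9, -11); L, U strict lower/upper.
GS T = -(D+L)⁻¹U: row 0 first, T[0,3] = -(6)/(-19) = +0.3158; later rows by forward substitution.
  T[0,:] = [+0.0000, +0.0526, -0.2105, +0.3158, +0.3158, +0.0526]
  T[1,:] = [+0.0000, -0.0066, -0.2862, +0.0855, -0.2895, +0.1184]
  T[2,:] = [+0.0000, -0.0192, -0.0014, -0.5005, +0.2390, +0.2621]
  T[3,:] = [+0.0000, +0.0062, -0.0880, +0.1219, +0.1175, -0.2899]
  T[4,:] = [+0.0000, +0.0001, -0.0994, -0.0191, -0.0610, +0.3611]
  T[5,:] = [+0.0000, -0.0236, +0.2391, -0.3674, +0.1031, +0.0971]
|λ(T)| sorted: 0.6452, 0.3082, 0.3082, 0.0459, 0.0375, 0.0000.
ρ = 0.6452; 0.6452 < 1 ⇒ converges.

yes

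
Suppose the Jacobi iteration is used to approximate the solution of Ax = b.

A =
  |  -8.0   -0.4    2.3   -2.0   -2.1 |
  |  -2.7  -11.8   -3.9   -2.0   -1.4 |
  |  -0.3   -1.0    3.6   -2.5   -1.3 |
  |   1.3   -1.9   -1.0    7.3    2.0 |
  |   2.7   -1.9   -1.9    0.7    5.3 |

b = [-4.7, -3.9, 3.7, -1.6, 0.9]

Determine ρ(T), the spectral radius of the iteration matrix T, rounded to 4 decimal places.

Write A = D+L+U with D = diag(-8, -11.8, 3.6, 7.3, 5.3).
Jacobi: T = -D⁻¹(L+U), T[3,4] = -(2)/(7.3) = -0.2740; T[3,3] = 0.
  T[0,:] = [+0.0000, -0.0500, +0.2875, -0.2500, -0.2625]
  T[1,:] = [-0.2288, +0.0000, -0.3305, -0.1695, -0.1186]
  T[2,:] = [+0.0833, +0.2778, +0.0000, +0.6944, +0.3611]
  T[3,:] = [-0.1781, +0.2603, +0.1370, +0.0000, -0.2740]
  T[4,:] = [-0.5094, +0.3585, +0.3585, -0.1321, +0.0000]
eigenvalue magnitudes: 0.8583, 0.5341, 0.5341, 0.3291, 0.0333.
ρ(T) = max|λ| = 0.8583; 0.8583 < 1 ⇒ converges.

0.8583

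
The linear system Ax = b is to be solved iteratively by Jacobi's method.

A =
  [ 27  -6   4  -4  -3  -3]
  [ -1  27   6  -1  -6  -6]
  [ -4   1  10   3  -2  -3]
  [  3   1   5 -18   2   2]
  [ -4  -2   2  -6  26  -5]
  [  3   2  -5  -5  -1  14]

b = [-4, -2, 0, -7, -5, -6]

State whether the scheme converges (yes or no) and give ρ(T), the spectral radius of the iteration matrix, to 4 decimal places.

yes, ρ = 0.5275

Let D = diag(27, 27, 10, -18, 26, 14); L, U the strict triangles.
Jacobi: T = -D⁻¹(L+U), T[1,5] = -(-6)/(27) = +0.2222; T[1,1] = 0.
  T[0,:] = [+0.0000, +0.2222, -0.1481, +0.1481, +0.1111, +0.1111]
  T[1,:] = [+0.0370, +0.0000, -0.2222, +0.0370, +0.2222, +0.2222]
  T[2,:] = [+0.4000, -0.1000, +0.0000, -0.3000, +0.2000, +0.3000]
  T[3,:] = [+0.1667, +0.0556, +0.2778, +0.0000, +0.1111, +0.1111]
  T[4,:] = [+0.1538, +0.0769, -0.0769, +0.2308, +0.0000, +0.1923]
  T[5,:] = [-0.2143, -0.1429, +0.3571, +0.3571, +0.0714, +0.0000]
eigenvalue magnitudes: 0.5275, 0.3793, 0.3793, 0.1295, 0.1295, 0.0204.
ρ(T) = max|λ| = 0.5275; 0.5275 < 1, so it converges for any x₀.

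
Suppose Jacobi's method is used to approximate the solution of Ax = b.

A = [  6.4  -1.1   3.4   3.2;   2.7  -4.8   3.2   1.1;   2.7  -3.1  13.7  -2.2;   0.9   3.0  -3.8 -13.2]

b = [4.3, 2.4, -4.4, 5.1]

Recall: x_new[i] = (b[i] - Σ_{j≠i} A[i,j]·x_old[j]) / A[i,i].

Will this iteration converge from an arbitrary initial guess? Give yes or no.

yes

Split A = D + L + U, D = diag(6.4, -4.8, 13.7, -13.2).
T_J = -D⁻¹(L+U): T[3,1] = -(3)/(-13.2) = +0.2273; T[3,3] = 0.
  T[0,:] = [+0.0000 +0.1719 -0.5312 -0.5000]
  T[1,:] = [+0.5625 +0.0000 +0.6667 +0.2292]
  T[2,:] = [-0.1971 +0.2263 +0.0000 +0.1606]
  T[3,:] = [+0.0682 +0.2273 -0.2879 +0.0000]
moduli |λ_i(T)| = 0.7738, 0.3773, 0.3773, 0.2552.
spectral radius ρ = 0.7738; 0.7738 < 1, so it converges for any x₀.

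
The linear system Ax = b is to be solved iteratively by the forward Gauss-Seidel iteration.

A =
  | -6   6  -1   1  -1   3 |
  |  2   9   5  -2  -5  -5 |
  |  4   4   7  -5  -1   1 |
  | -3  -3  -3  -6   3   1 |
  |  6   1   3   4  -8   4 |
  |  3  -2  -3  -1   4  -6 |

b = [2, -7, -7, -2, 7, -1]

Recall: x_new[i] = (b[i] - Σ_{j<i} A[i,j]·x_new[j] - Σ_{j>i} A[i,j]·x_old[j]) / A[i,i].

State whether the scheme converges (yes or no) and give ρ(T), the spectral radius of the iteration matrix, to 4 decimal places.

no, ρ = 1.6241

Diagonal D = diag(-6, 9, 7, -6, -8, -6); L, U strict lower/upper.
GS T = -(D+L)⁻¹U: row 0 first, T[0,3] = -(1)/(-6) = +0.1667; later rows by forward substitution.
  T[0,:] = [+0.0000 +1.0000 -0.1667 +0.1667 -0.1667 +0.5000]
  T[1,:] = [+0.0000 -0.2222 -0.5185 +0.1852 +0.5926 +0.4444]
  T[2,:] = [+0.0000 -0.4444 +0.3915 +0.5132 -0.1005 -0.6825]
  T[3,:] = [+0.0000 -0.1667 +0.1468 -0.4325 +0.3373 +0.0357]
  T[4,:] = [+0.0000 +0.4722 +0.0304 +0.1243 +0.0800 +0.6925]
  T[5,:] = [+0.0000 +1.1389 -0.1104 -0.0800 -0.2335 +0.8988]
|eigenvalues of T|: 1.6241, 0.6173, 0.6173, 0.3799, 0.2109, 0.0000.
spectral radius ρ = 1.6241; 1.6241 > 1: divergent.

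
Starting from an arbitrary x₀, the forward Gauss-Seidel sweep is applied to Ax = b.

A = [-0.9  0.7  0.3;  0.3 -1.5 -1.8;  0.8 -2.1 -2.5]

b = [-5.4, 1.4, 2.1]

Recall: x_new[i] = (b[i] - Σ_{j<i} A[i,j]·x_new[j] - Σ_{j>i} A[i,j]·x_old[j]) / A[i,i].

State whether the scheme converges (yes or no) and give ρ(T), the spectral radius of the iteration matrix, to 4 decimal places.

yes, ρ = 0.8715

Diagonal D = diag(-0.9, -1.5, -2.5); L, U strict lower/upper.
T_GS = -(D+L)⁻¹U: row 0 first, T[0,2] = -(0.3)/(-0.9) = +0.3333; later rows by forward substitution.
  T[0,:] = [+0.0000 +0.7778 +0.3333]
  T[1,:] = [+0.0000 +0.1556 -1.1333]
  T[2,:] = [+0.0000 +0.1182 +1.0587]
moduli |λ_i(T)| = 0.8715, 0.3427, 0.0000.
ρ(T) = max|λ| = 0.8715; 0.8715 < 1: convergent.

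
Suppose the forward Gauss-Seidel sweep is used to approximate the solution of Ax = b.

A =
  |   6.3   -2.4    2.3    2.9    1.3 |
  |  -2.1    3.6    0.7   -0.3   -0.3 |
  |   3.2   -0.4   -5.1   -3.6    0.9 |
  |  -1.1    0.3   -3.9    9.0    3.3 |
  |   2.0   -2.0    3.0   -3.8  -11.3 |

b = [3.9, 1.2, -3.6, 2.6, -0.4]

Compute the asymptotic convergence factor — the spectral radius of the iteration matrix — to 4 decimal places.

0.5911

Split A = D + L + U, D = diag(6.3, 3.6, -5.1, 9, -11.3).
GS T = -(D+L)⁻¹U: row 0 first, T[0,1] = -(-2.4)/(6.3) = +0.3810; later rows by forward substitution.
  T[0,:] = [+0.0000, +0.3810, -0.3651, -0.4603, -0.2063]
  T[1,:] = [+0.0000, +0.2222, -0.4074, -0.1852, -0.0370]
  T[2,:] = [+0.0000, +0.2216, -0.1971, -0.9802, +0.0499]
  T[3,:] = [+0.0000, +0.1352, -0.1165, -0.4748, -0.3690]
  T[4,:] = [+0.0000, +0.0415, -0.0057, -0.1492, +0.1074]
moduli |λ_i(T)| = 0.5911, 0.2064, 0.2064, 0.1348, 0.0000.
ρ = 0.5911; 0.5911 < 1, so it converges for any x₀.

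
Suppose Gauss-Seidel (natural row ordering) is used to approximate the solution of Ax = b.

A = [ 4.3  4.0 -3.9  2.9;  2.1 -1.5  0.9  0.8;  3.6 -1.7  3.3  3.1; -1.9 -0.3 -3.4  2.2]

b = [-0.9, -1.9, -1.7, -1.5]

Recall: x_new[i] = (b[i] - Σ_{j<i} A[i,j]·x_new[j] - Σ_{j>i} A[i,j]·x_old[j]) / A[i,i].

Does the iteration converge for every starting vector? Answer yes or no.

no

Let D = diag(4.3, -1.5, 3.3, 2.2); L, U the strict triangles.
GS T = -(D+L)⁻¹U: row 0 first, T[0,1] = -(4)/(4.3) = -0.9302; later rows by forward substitution.
  T[0,:] = [+0.0000 -0.9302 +0.9070 -0.6744]
  T[1,:] = [+0.0000 -1.3023 +1.8698 -0.4109]
  T[2,:] = [+0.0000 +0.3439 -0.0262 -0.4153]
  T[3,:] = [+0.0000 -0.4495 +0.9978 -1.2803]
eigenvalue magnitudes: 1.6214, 1.2169, 0.2295, 0.0000.
spectral radius ρ = 1.6214; 1.6214 > 1, so it fails to converge.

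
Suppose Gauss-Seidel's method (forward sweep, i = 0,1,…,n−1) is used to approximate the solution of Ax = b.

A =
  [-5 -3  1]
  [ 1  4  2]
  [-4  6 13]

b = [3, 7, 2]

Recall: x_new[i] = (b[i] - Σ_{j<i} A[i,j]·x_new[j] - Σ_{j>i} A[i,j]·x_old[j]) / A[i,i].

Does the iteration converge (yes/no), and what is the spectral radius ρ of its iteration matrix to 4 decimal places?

yes, ρ = 0.6154

Split A = D + L + U, D = diag(-5, 4, 13).
GS T = -(D+L)⁻¹U: row 0 first, T[0,2] = -(1)/(-5) = +0.2000; later rows by forward substitution.
  T[0,:] = [+0.0000, -0.6000, +0.2000]
  T[1,:] = [+0.0000, +0.1500, -0.5500]
  T[2,:] = [+0.0000, -0.2538, +0.3154]
|roots of det(T-λI)|: 0.6154, 0.1500, 0.0000.
ρ(T) = max|λ| = 0.6154; 0.6154 < 1: convergent.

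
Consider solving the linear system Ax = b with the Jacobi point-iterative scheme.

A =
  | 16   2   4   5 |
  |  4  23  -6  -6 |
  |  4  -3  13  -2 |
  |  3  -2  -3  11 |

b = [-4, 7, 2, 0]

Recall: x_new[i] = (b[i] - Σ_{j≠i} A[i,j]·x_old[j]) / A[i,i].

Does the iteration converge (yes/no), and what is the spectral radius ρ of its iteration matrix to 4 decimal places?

Write A = D+L+U with D = diag(16, 23, 13, 11).
T_J = -D⁻¹(L+U): T[1,2] = -(-6)/(23) = +0.2609; T[1,1] = 0.
  T[0,:] = [+0.0000, -0.1250, -0.2500, -0.3125]
  T[1,:] = [-0.1739, +0.0000, +0.2609, +0.2609]
  T[2,:] = [-0.3077, +0.2308, +0.0000, +0.1538]
  T[3,:] = [-0.2727, +0.1818, +0.2727, +0.0000]
moduli |λ_i(T)| = 0.7006, 0.2823, 0.2823, 0.1382.
spectral radius ρ = 0.7006; 0.7006 < 1, so it converges for any x₀.

yes, ρ = 0.7006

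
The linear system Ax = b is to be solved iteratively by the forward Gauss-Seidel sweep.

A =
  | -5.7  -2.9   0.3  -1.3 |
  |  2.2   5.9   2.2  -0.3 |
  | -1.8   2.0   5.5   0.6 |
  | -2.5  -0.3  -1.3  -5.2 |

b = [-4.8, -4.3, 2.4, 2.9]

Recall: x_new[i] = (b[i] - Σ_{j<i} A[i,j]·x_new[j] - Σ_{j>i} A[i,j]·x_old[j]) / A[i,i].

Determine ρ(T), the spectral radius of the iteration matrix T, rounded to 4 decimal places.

Diagonal D = diag(-5.7, 5.9, 5.5, -5.2); L, U strict lower/upper.
GS T = -(D+L)⁻¹U: row 0 first, T[0,2] = -(0.3)/(-5.7) = +0.0526; later rows by forward substitution.
  T[0,:] = [+0.0000, -0.5088, +0.0526, -0.2281]
  T[1,:] = [+0.0000, +0.1897, -0.3925, +0.1359]
  T[2,:] = [+0.0000, -0.2355, +0.1600, -0.2331]
  T[3,:] = [+0.0000, +0.2925, -0.0426, +0.1601]
|roots of det(T-λI)|: 0.6246, 0.1262, 0.1262, 0.0000.
spectral radius ρ = 0.6246; 0.6246 < 1, so it converges for any x₀.

0.6246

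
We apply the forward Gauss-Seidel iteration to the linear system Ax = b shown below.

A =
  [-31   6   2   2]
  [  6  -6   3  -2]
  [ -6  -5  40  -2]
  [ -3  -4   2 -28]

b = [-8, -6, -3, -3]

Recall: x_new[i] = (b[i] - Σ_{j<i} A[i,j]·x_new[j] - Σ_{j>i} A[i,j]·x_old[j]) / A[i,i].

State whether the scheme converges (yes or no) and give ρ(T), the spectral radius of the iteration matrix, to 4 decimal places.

yes, ρ = 0.3468

Write A = D+L+U with D = diag(-31, -6, 40, -28).
Gauss-Seidel: T = -(D+L)⁻¹U, row 0 first, T[0,3] = -(2)/(-31) = +0.0645; later rows by forward substitution.
  T[0,:] = [+0.0000  +0.1935  +0.0645  +0.0645]
  T[1,:] = [+0.0000  +0.1935  +0.5645  -0.2688]
  T[2,:] = [+0.0000  +0.0532  +0.0802  +0.0261]
  T[3,:] = [+0.0000  -0.0446  -0.0818  +0.0334]
eigenvalue magnitudes: 0.3468, 0.0633, 0.0236, 0.0000.
ρ = 0.3468; 0.3468 < 1, so it converges for any x₀.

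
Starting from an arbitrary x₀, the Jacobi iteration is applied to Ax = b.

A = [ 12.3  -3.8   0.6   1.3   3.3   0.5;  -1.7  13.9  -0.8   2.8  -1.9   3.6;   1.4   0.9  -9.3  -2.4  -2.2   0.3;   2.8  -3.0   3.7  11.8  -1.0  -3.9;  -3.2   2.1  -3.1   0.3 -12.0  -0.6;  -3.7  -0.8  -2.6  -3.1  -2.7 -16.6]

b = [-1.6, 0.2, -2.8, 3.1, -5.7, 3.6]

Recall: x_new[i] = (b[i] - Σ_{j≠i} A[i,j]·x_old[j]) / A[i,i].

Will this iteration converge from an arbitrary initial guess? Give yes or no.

yes

Let D = diag(12.3, 13.9, -9.3, 11.8, -12, -16.6); L, U the strict triangles.
T_J = -D⁻¹(L+U): T[5,3] = -(-3.1)/(-16.6) = -0.1867; T[5,5] = 0.
  T[0,:] = [+0.0000, +0.3089, -0.0488, -0.1057, -0.2683, -0.0407]
  T[1,:] = [+0.1223, +0.0000, +0.0576, -0.2014, +0.1367, -0.2590]
  T[2,:] = [+0.1505, +0.0968, +0.0000, -0.2581, -0.2366, +0.0323]
  T[3,:] = [-0.2373, +0.2542, -0.3136, +0.0000, +0.0847, +0.3305]
  T[4,:] = [-0.2667, +0.1750, -0.2583, +0.0250, +0.0000, -0.0500]
  T[5,:] = [-0.2229, -0.0482, -0.1566, -0.1867, -0.1627, +0.0000]
|roots of det(T-λI)|: 0.5374, 0.3557, 0.3548, 0.3548, 0.2946, 0.0635.
ρ = 0.5374; 0.5374 < 1: convergent.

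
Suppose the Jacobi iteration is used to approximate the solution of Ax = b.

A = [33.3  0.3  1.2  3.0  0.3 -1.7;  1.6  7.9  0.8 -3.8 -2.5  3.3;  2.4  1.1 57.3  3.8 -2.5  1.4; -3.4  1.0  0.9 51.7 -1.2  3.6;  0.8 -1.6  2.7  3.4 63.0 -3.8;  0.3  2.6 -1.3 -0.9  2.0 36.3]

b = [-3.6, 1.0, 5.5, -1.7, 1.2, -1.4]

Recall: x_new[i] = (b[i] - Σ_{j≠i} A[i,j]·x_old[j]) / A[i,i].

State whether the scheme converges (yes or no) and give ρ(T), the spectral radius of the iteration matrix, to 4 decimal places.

Let D = diag(33.3, 7.9, 57.3, 51.7, 63, 36.3); L, U the strict triangles.
Jacobi T = -D⁻¹(L+U): T[0,2] = -(1.2)/(33.3) = -0.0360; T[0,0] = 0.
  T[0,:] = [+0.0000, -0.0090, -0.0360, -0.0901, -0.0090, +0.0511]
  T[1,:] = [-0.2025, +0.0000, -0.1013, +0.4810, +0.3165, -0.4177]
  T[2,:] = [-0.0419, -0.0192, +0.0000, -0.0663, +0.0436, -0.0244]
  T[3,:] = [+0.0658, -0.0193, -0.0174, +0.0000, +0.0232, -0.0696]
  T[4,:] = [-0.0127, +0.0254, -0.0429, -0.0540, +0.0000, +0.0603]
  T[5,:] = [-0.0083, -0.0716, +0.0358, +0.0248, -0.0551, +0.0000]
moduli |λ_i(T)| = 0.1925, 0.1299, 0.1246, 0.1246, 0.0549, 0.0005.
ρ = 0.1925; 0.1925 < 1 ⇒ converges.

yes, ρ = 0.1925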